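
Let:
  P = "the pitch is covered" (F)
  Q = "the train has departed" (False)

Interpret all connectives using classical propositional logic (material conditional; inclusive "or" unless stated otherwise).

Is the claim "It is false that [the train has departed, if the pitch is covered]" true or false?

False.

Formalization: not (P -> Q)

P -> Q = False -> False = True
not (P -> Q) = not True = False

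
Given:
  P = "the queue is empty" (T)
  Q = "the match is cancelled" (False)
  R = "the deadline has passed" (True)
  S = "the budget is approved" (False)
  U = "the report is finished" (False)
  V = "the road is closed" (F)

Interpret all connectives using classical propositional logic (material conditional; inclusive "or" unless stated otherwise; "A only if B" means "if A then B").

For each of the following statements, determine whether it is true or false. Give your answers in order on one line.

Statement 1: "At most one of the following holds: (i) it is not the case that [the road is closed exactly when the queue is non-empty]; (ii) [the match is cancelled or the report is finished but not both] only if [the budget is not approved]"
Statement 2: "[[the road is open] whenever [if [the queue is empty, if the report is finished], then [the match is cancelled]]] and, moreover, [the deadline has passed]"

Statement 1 true, Statement 2 true

Statement 1: This is ¬(V ↔ ¬P) ↑ ((Q ⊕ U) → ¬S).

¬P = ¬T = F
V ↔ ¬P = F ↔ F = T
¬(V ↔ ¬P) = ¬T = F
Q ⊕ U = F ⊕ F = F
¬S = ¬F = T
(Q ⊕ U) → ¬S = F → T = T
¬(V ↔ ¬P) ↑ ((Q ⊕ U) → ¬S) = F ↑ T = T
Thus Statement 1 is true.

Statement 2: Formalization: (((U → P) → Q) → ¬V) ∧ R

U → P = F → T = T
(U → P) → Q = T → F = F
¬V = ¬F = T
((U → P) → Q) → ¬V = F → T = T
(((U → P) → Q) → ¬V) ∧ R = T ∧ T = T
So Statement 2 is true.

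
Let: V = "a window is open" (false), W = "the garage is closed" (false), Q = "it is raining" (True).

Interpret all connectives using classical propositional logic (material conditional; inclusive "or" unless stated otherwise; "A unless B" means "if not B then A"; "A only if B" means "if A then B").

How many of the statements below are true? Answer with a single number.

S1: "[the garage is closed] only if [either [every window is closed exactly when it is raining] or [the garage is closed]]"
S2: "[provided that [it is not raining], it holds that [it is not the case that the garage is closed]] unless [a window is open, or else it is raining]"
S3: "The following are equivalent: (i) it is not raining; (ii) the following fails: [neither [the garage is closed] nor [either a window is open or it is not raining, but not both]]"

3

S1: In symbols: W -> ((~V <-> Q) | W)

~V = ~F = T
~V <-> Q = T <-> T = T
(~V <-> Q) | W = T | F = T
W -> ((~V <-> Q) | W) = F -> T = T
So S1 is true.

S2: Parsed as (~Q -> ~W) | (V | Q)

~Q = ~T = F
~W = ~F = T
~Q -> ~W = F -> T = T
V | Q = F | T = T
(~Q -> ~W) | (V | Q) = T | T = T
Thus S2 is true.

S3: In symbols: ~Q <-> ~(W nor (V xor ~Q))

~Q = ~T = F
~Q = ~T = F
V xor ~Q = F xor F = F
W nor (V xor ~Q) = F nor F = T
~(W nor (V xor ~Q)) = ~T = F
~Q <-> ~(W nor (V xor ~Q)) = F <-> F = T
Thus S3 is true.

True statements: 3.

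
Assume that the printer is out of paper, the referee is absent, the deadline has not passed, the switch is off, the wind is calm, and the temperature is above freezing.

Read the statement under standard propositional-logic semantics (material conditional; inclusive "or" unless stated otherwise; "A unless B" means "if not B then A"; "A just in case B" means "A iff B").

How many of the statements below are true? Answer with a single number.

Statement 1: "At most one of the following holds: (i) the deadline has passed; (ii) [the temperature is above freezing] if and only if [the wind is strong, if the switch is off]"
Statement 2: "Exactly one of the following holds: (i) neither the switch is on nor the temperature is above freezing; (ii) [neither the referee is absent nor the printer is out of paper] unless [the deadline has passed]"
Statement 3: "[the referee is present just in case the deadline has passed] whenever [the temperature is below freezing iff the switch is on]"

Let P = "the deadline has passed" (F), L = "the temperature is below freezing" (F), H = "the switch is on" (F), Q = "the wind is strong" (F), K = "the referee is present" (F), N = "the printer has paper" (F).

Statement 1: Formalization: P nand (~L <-> (~H -> Q))

~L = ~F = T
~H = ~F = T
~H -> Q = T -> F = F
~L <-> (~H -> Q) = T <-> F = F
P nand (~L <-> (~H -> Q)) = F nand F = T
Hence Statement 1 is true.

Statement 2: Formalization: (H nor ~L) xor ((~K nor ~N) | P)

~L = ~F = T
H nor ~L = F nor T = F
~K = ~F = T
~N = ~F = T
~K nor ~N = T nor T = F
(~K nor ~N) | P = F | F = F
(H nor ~L) xor ((~K nor ~N) | P) = F xor F = F
Thus Statement 2 is false.

Statement 3: Parsed as (L <-> H) -> (K <-> P)

L <-> H = F <-> F = T
K <-> P = F <-> F = T
(L <-> H) -> (K <-> P) = T -> T = T
Thus Statement 3 is true.

True statements: 2 (Statement 1, Statement 3).

2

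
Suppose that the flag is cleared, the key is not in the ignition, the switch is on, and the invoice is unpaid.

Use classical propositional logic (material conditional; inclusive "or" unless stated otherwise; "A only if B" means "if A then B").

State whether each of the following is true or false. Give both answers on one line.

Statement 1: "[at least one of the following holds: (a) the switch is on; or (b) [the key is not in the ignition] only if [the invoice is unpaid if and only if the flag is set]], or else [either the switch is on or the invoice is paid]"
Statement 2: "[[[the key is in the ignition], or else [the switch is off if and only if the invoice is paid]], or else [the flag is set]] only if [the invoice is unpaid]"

Statement 1 true, Statement 2 true

Let H = "the switch is on" (True), L = "the key is in the ignition" (False), K = "the invoice is paid" (False), G = "the flag is set" (False).

Statement 1: Parsed as (H or (not L -> (not K iff G))) or (H or K)

not L = not False = True
not K = not False = True
not K iff G = True iff False = False
not L -> (not K iff G) = True -> False = False
H or (not L -> (not K iff G)) = True or False = True
H or K = True or False = True
(H or (not L -> (not K iff G))) or (H or K) = True or True = True
Hence Statement 1 is true.

Statement 2: In symbols: ((L or (not H iff K)) or G) -> not K

not H = not True = False
not H iff K = False iff False = True
L or (not H iff K) = False or True = True
(L or (not H iff K)) or G = True or False = True
not K = not False = True
((L or (not H iff K)) or G) -> not K = True -> True = True
Thus Statement 2 is true.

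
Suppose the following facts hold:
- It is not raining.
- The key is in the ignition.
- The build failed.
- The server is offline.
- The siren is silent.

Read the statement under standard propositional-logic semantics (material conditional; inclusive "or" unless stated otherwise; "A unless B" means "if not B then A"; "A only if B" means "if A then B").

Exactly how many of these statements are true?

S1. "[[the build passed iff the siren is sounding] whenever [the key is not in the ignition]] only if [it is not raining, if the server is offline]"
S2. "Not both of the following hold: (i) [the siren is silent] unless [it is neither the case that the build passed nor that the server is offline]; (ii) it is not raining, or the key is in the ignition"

1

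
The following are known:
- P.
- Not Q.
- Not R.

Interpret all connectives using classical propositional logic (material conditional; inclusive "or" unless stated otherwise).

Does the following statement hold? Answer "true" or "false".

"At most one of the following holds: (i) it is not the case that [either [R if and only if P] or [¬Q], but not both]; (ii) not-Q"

Formalization: ~((R <-> P) xor ~Q) nand ~Q

R <-> P = F <-> T = F
~Q = ~F = T
(R <-> P) xor ~Q = F xor T = T
~((R <-> P) xor ~Q) = ~T = F
~Q = ~F = T
~((R <-> P) xor ~Q) nand ~Q = F nand T = T

The statement is true.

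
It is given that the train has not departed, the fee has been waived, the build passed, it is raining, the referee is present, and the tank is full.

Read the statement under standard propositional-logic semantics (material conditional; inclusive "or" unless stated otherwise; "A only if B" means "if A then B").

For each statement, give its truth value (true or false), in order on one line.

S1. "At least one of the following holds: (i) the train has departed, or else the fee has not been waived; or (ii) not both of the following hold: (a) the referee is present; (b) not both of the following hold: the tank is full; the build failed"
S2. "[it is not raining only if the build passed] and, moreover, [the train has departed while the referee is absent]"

Let N = "the train has departed" (False), M = "the fee has been waived" (True), H = "the referee is present" (True), P = "the tank is full" (True), K = "the build passed" (True), G = "it is raining" (True).

S1: Parsed as (N or not M) or (H nand (P nand not K))

not M = not True = False
N or not M = False or False = False
not K = not True = False
P nand not K = True nand False = True
H nand (P nand not K) = True nand True = False
(N or not M) or (H nand (P nand not K)) = False or False = False
Hence S1 is false.

S2: This is (not G -> K) and (N and not H).

not G = not True = False
not G -> K = False -> True = True
not H = not True = False
N and not H = False and False = False
(not G -> K) and (N and not H) = True and False = False
Thus S2 is false.

S1 F, S2 F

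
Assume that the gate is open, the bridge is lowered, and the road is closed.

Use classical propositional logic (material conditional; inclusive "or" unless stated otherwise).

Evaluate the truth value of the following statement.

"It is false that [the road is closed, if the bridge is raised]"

false

Let Q = "the bridge is raised" (False), R = "the road is closed" (True).
Parsed as not (Q -> R)

Q -> R = False -> True = True
not (Q -> R) = not True = False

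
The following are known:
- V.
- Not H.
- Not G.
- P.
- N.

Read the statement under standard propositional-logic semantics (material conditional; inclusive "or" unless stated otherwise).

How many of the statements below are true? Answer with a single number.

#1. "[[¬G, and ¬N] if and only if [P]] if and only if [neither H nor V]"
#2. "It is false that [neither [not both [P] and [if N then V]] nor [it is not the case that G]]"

#1: Formalization: ((~G & ~N) <-> P) <-> (H nor V)

~G = ~F = T
~N = ~T = F
~G & ~N = T & F = F
(~G & ~N) <-> P = F <-> T = F
H nor V = F nor T = F
((~G & ~N) <-> P) <-> (H nor V) = F <-> F = T
So #1 is true.

#2: This is ~((P nand (N -> V)) nor ~G).

N -> V = T -> T = T
P nand (N -> V) = T nand T = F
~G = ~F = T
(P nand (N -> V)) nor ~G = F nor T = F
~((P nand (N -> V)) nor ~G) = ~F = T
Hence #2 is true.

2 of the 2 statements are true.

2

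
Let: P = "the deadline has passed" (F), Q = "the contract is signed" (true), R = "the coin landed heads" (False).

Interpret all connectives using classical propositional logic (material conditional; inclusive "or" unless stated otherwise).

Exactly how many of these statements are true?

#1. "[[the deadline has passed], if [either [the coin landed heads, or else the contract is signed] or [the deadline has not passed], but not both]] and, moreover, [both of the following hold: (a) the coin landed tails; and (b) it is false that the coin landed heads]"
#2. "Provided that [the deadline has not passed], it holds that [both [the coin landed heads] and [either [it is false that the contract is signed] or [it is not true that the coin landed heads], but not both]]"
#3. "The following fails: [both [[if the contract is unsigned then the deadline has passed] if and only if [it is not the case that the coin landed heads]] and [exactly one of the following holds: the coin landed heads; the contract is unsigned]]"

#1: Parsed as (((R ∨ Q) ⊕ ¬P) → P) ∧ (¬R ∧ ¬R)

R ∨ Q = F ∨ T = T
¬P = ¬F = T
(R ∨ Q) ⊕ ¬P = T ⊕ T = F
((R ∨ Q) ⊕ ¬P) → P = F → F = T
¬R = ¬F = T
¬R = ¬F = T
¬R ∧ ¬R = T ∧ T = T
(((R ∨ Q) ⊕ ¬P) → P) ∧ (¬R ∧ ¬R) = T ∧ T = T
So #1 is true.

#2: Parsed as ¬P → (R ∧ (¬Q ⊕ ¬R))

¬P = ¬F = T
¬Q = ¬T = F
¬R = ¬F = T
¬Q ⊕ ¬R = F ⊕ T = T
R ∧ (¬Q ⊕ ¬R) = F ∧ T = F
¬P → (R ∧ (¬Q ⊕ ¬R)) = T → F = F
Thus #2 is false.

#3: This is ¬(((¬Q → P) ↔ ¬R) ∧ (R ⊕ ¬Q)).

¬Q = ¬T = F
¬Q → P = F → F = T
¬R = ¬F = T
(¬Q → P) ↔ ¬R = T ↔ T = T
¬Q = ¬T = F
R ⊕ ¬Q = F ⊕ F = F
((¬Q → P) ↔ ¬R) ∧ (R ⊕ ¬Q) = T ∧ F = F
¬(((¬Q → P) ↔ ¬R) ∧ (R ⊕ ¬Q)) = ¬F = T
Thus #3 is true.

Count: 2.

2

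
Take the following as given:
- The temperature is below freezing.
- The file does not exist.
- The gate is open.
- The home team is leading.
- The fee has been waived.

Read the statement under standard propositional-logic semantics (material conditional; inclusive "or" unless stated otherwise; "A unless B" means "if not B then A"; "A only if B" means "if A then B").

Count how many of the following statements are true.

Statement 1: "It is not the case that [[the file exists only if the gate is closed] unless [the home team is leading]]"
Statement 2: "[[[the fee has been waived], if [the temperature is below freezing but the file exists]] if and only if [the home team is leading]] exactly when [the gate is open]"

Let H = "the file exists" (False), L = "the gate is open" (True), K = "the home team is leading" (True), N = "the temperature is below freezing" (True), P = "the fee has been waived" (True).

Statement 1: Formalization: not ((H -> not L) or K)

not L = not True = False
H -> not L = False -> False = True
(H -> not L) or K = True or True = True
not ((H -> not L) or K) = not True = False
So Statement 1 is false.

Statement 2: Parsed as (((N and H) -> P) iff K) iff L

N and H = True and False = False
(N and H) -> P = False -> True = True
((N and H) -> P) iff K = True iff True = True
(((N and H) -> P) iff K) iff L = True iff True = True
Hence Statement 2 is true.

Count: 1.

1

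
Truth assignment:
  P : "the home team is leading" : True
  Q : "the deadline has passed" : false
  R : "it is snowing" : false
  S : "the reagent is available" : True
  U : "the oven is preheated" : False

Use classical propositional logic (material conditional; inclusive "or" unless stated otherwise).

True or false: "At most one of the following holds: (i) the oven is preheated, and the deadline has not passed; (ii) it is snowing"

Formalization: (U and not Q) nand R

not Q = not False = True
U and not Q = False and True = False
(U and not Q) nand R = False nand False = True

The statement is true.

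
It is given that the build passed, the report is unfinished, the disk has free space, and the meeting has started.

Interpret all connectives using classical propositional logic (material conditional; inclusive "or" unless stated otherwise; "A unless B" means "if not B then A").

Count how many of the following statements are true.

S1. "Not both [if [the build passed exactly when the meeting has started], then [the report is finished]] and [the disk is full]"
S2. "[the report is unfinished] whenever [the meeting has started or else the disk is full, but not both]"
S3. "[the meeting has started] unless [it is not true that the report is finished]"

3

Let P = "the build passed" (T), S = "the meeting has started" (T), Q = "the report is finished" (F), R = "the disk is full" (F).

S1: This is ((P <-> S) -> Q) nand R.

P <-> S = T <-> T = T
(P <-> S) -> Q = T -> F = F
((P <-> S) -> Q) nand R = F nand F = T
So S1 is true.

S2: Parsed as (S xor R) -> ~Q

S xor R = T xor F = T
~Q = ~F = T
(S xor R) -> ~Q = T -> T = T
Hence S2 is true.

S3: In symbols: S | ~Q

~Q = ~F = T
S | ~Q = T | T = T
Thus S3 is true.

Count: 3.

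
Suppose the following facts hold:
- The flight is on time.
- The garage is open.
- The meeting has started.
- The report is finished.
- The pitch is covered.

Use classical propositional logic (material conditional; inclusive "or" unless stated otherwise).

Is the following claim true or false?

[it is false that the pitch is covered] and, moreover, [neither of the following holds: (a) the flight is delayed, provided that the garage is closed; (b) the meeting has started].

The statement is false.

Let S = "the pitch is covered" (True), Q = "the garage is closed" (False), R = "the flight is delayed" (False), U = "the meeting has started" (True).
Parsed as not S and ((Q -> R) nor U)

not S = not True = False
Q -> R = False -> False = True
(Q -> R) nor U = True nor True = False
not S and ((Q -> R) nor U) = False and False = False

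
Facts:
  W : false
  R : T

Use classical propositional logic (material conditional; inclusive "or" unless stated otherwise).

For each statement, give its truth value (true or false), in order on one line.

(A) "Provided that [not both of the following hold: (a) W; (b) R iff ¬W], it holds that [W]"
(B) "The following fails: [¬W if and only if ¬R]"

(A) false; (B) true

(A): This is (W nand (R <-> ~W)) -> W.

~W = ~F = T
R <-> ~W = T <-> T = T
W nand (R <-> ~W) = F nand T = T
(W nand (R <-> ~W)) -> W = T -> F = F
Hence (A) is false.

(B): Parsed as ~(~W <-> ~R)

~W = ~F = T
~R = ~T = F
~W <-> ~R = T <-> F = F
~(~W <-> ~R) = ~F = T
Thus (B) is true.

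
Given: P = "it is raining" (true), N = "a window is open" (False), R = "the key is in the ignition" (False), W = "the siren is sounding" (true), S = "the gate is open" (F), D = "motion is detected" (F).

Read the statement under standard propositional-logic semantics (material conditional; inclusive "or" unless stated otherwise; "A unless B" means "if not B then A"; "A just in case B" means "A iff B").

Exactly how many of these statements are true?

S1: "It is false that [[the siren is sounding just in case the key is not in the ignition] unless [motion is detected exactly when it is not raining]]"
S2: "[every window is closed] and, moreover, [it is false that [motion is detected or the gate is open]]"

1

S1: In symbols: ~((W <-> ~R) | (D <-> ~P))

~R = ~F = T
W <-> ~R = T <-> T = T
~P = ~T = F
D <-> ~P = F <-> F = T
(W <-> ~R) | (D <-> ~P) = T | T = T
~((W <-> ~R) | (D <-> ~P)) = ~T = F
Thus S1 is false.

S2: Formalization: ~N & ~(D | S)

~N = ~F = T
D | S = F | F = F
~(D | S) = ~F = T
~N & ~(D | S) = T & T = T
Hence S2 is true.

1 of the 2 statements is true.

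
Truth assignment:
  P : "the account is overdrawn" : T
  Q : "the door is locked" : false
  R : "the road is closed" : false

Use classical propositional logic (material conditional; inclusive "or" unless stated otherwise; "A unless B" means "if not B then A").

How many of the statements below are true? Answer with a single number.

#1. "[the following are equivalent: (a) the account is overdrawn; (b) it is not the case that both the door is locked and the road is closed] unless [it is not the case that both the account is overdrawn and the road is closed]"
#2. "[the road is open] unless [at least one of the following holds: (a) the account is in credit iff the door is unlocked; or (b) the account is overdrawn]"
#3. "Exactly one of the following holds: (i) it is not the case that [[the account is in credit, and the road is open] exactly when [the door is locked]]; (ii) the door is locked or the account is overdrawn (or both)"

3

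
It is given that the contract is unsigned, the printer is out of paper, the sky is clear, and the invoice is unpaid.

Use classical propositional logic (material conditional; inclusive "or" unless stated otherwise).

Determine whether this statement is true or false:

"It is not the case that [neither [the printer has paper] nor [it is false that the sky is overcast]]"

Let S = "the printer has paper" (F), Q = "the sky is overcast" (F).
Formalization: ~(S nor ~Q)

~Q = ~F = T
S nor ~Q = F nor T = F
~(S nor ~Q) = ~F = T

True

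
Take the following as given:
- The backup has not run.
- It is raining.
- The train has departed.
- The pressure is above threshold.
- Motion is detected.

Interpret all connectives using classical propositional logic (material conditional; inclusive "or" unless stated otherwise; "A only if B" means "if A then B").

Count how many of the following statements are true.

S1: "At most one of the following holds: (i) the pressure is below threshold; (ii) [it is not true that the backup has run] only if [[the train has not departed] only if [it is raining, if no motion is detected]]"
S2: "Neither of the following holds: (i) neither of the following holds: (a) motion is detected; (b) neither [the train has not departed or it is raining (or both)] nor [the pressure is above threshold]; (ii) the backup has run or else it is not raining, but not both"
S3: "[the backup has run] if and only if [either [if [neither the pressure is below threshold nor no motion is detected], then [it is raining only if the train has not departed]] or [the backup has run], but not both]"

Let M = "the pressure is above threshold" (T), Q = "the backup has run" (F), V = "the train has departed" (T), D = "motion is detected" (T), W = "it is raining" (T).

S1: Parsed as ¬M ↑ (¬Q → (¬V → (¬D → W)))

¬M = ¬T = F
¬Q = ¬F = T
¬V = ¬T = F
¬D = ¬T = F
¬D → W = F → T = T
¬V → (¬D → W) = F → T = T
¬Q → (¬V → (¬D → W)) = T → T = T
¬M ↑ (¬Q → (¬V → (¬D → W))) = F ↑ T = T
So S1 is true.

S2: This is (D ↓ ((¬V ∨ W) ↓ M)) ↓ (Q ⊕ ¬W).

¬V = ¬T = F
¬V ∨ W = F ∨ T = T
(¬V ∨ W) ↓ M = T ↓ T = F
D ↓ ((¬V ∨ W) ↓ M) = T ↓ F = F
¬W = ¬T = F
Q ⊕ ¬W = F ⊕ F = F
(D ↓ ((¬V ∨ W) ↓ M)) ↓ (Q ⊕ ¬W) = F ↓ F = T
Thus S2 is true.

S3: Formalization: Q ↔ (((¬M ↓ ¬D) → (W → ¬V)) ⊕ Q)

¬M = ¬T = F
¬D = ¬T = F
¬M ↓ ¬D = F ↓ F = T
¬V = ¬T = F
W → ¬V = T → F = F
(¬M ↓ ¬D) → (W → ¬V) = T → F = F
((¬M ↓ ¬D) → (W → ¬V)) ⊕ Q = F ⊕ F = F
Q ↔ (((¬M ↓ ¬D) → (W → ¬V)) ⊕ Q) = F ↔ F = T
Thus S3 is true.

True statements: 3.

3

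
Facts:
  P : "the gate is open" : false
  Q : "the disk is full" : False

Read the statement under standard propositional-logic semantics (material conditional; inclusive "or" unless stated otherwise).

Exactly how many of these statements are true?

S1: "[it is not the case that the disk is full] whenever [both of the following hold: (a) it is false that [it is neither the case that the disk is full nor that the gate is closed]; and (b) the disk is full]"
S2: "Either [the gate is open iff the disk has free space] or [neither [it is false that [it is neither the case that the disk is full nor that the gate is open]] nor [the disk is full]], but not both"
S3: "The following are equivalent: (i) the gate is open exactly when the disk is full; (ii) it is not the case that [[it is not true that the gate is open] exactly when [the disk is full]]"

S1: Parsed as (~(Q nor ~P) & Q) -> ~Q

~P = ~F = T
Q nor ~P = F nor T = F
~(Q nor ~P) = ~F = T
~(Q nor ~P) & Q = T & F = F
~Q = ~F = T
(~(Q nor ~P) & Q) -> ~Q = F -> T = T
Thus S1 is true.

S2: Parsed as (P <-> ~Q) xor (~(Q nor P) nor Q)

~Q = ~F = T
P <-> ~Q = F <-> T = F
Q nor P = F nor F = T
~(Q nor P) = ~T = F
~(Q nor P) nor Q = F nor F = T
(P <-> ~Q) xor (~(Q nor P) nor Q) = F xor T = T
Hence S2 is true.

S3: This is (P <-> Q) <-> ~(~P <-> Q).

P <-> Q = F <-> F = T
~P = ~F = T
~P <-> Q = T <-> F = F
~(~P <-> Q) = ~F = T
(P <-> Q) <-> ~(~P <-> Q) = T <-> T = T
So S3 is true.

3 of the 3 statements are true.

3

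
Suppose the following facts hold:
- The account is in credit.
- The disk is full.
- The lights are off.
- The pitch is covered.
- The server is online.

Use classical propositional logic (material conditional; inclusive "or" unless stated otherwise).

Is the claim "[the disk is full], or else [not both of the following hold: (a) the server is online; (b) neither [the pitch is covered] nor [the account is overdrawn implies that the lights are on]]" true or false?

Let N = "the disk is full" (T), G = "the server is online" (T), R = "the pitch is covered" (T), D = "the account is overdrawn" (F), V = "the lights are on" (F).
In symbols: N ∨ (G ↑ (R ↓ (D → V)))

D → V = F → F = T
R ↓ (D → V) = T ↓ T = F
G ↑ (R ↓ (D → V)) = T ↑ F = T
N ∨ (G ↑ (R ↓ (D → V))) = T ∨ T = T

True.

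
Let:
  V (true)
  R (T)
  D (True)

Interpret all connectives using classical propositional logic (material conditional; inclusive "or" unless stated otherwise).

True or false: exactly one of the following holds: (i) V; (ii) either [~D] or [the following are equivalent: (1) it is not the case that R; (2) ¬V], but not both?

False

Values: V=True, D=True, R=True.
This is V xor (not D xor (not R iff not V)).

not D = not True = False
not R = not True = False
not V = not True = False
not R iff not V = False iff False = True
not D xor (not R iff not V) = False xor True = True
V xor (not D xor (not R iff not V)) = True xor True = False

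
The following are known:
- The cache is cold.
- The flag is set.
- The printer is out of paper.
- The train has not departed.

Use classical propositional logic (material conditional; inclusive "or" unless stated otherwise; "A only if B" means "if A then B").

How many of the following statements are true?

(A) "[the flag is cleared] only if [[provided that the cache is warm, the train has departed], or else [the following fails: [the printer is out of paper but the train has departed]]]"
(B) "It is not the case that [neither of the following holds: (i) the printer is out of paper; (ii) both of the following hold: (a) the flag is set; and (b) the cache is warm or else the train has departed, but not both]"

Let Q = "the flag is set" (T), P = "the cache is warm" (F), S = "the train has departed" (F), R = "the printer has paper" (F).

(A): In symbols: ~Q -> ((P -> S) | ~(~R & S))

~Q = ~T = F
P -> S = F -> F = T
~R = ~F = T
~R & S = T & F = F
~(~R & S) = ~F = T
(P -> S) | ~(~R & S) = T | T = T
~Q -> ((P -> S) | ~(~R & S)) = F -> T = T
Hence (A) is true.

(B): This is ~(~R nor (Q & (P xor S))).

~R = ~F = T
P xor S = F xor F = F
Q & (P xor S) = T & F = F
~R nor (Q & (P xor S)) = T nor F = F
~(~R nor (Q & (P xor S))) = ~F = T
Hence (B) is true.

True statements: 2.

2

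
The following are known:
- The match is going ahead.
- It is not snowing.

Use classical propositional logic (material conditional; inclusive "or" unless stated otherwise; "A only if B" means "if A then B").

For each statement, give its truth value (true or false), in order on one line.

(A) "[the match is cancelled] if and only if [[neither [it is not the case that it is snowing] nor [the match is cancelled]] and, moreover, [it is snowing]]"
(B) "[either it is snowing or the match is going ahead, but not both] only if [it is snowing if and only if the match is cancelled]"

(A) True, (B) True

Let P = "the match is cancelled" (F), Q = "it is snowing" (F).

(A): Formalization: P <-> ((~Q nor P) & Q)

~Q = ~F = T
~Q nor P = T nor F = F
(~Q nor P) & Q = F & F = F
P <-> ((~Q nor P) & Q) = F <-> F = T
So (A) is true.

(B): In symbols: (Q xor ~P) -> (Q <-> P)

~P = ~F = T
Q xor ~P = F xor T = T
Q <-> P = F <-> F = T
(Q xor ~P) -> (Q <-> P) = T -> T = T
Thus (B) is true.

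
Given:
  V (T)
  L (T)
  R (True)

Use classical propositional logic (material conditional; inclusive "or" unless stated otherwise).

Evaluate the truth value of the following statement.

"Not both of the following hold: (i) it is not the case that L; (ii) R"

true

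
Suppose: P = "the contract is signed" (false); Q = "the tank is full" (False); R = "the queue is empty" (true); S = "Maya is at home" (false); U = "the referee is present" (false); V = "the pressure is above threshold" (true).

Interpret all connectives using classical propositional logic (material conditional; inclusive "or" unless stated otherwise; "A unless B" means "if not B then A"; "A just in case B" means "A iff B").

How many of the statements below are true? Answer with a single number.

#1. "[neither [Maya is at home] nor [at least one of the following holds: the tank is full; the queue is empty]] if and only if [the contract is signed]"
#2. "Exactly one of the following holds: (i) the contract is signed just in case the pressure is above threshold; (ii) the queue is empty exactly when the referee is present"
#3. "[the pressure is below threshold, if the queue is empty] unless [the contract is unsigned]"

2

#1: This is (S nor (Q or R)) iff P.

Q or R = False or True = True
S nor (Q or R) = False nor True = False
(S nor (Q or R)) iff P = False iff False = True
Thus #1 is true.

#2: This is (P iff V) xor (R iff U).

P iff V = False iff True = False
R iff U = True iff False = False
(P iff V) xor (R iff U) = False xor False = False
So #2 is false.

#3: Formalization: (R -> not V) or not P

not V = not True = False
R -> not V = True -> False = False
not P = not False = True
(R -> not V) or not P = False or True = True
So #3 is true.

Count: 2.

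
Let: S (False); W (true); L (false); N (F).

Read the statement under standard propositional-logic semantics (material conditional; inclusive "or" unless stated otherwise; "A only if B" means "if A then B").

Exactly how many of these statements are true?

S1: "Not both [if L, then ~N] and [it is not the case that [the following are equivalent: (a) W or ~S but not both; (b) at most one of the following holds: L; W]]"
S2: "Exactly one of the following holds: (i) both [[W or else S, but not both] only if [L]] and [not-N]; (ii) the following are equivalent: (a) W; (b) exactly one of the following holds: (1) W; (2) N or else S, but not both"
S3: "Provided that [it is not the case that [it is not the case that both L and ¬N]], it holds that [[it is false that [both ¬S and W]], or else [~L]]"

2

S1: Formalization: (L -> not N) nand not ((W xor not S) iff (L nand W))

not N = not False = True
L -> not N = False -> True = True
not S = not False = True
W xor not S = True xor True = False
L nand W = False nand True = True
(W xor not S) iff (L nand W) = False iff True = False
not ((W xor not S) iff (L nand W)) = not False = True
(L -> not N) nand not ((W xor not S) iff (L nand W)) = True nand True = False
So S1 is false.

S2: In symbols: (((W xor S) -> L) and not N) xor (W iff (W xor (N xor S)))

W xor S = True xor False = True
(W xor S) -> L = True -> False = False
not N = not False = True
((W xor S) -> L) and not N = False and True = False
N xor S = False xor False = False
W xor (N xor S) = True xor False = True
W iff (W xor (N xor S)) = True iff True = True
(((W xor S) -> L) and not N) xor (W iff (W xor (N xor S))) = False xor True = True
Thus S2 is true.

S3: Parsed as not (L nand not N) -> (not (not S and W) or not L)

not N = not False = True
L nand not N = False nand True = True
not (L nand not N) = not True = False
not S = not False = True
not S and W = True and True = True
not (not S and W) = not True = False
not L = not False = True
not (not S and W) or not L = False or True = True
not (L nand not N) -> (not (not S and W) or not L) = False -> True = True
So S3 is true.

True statements: 2.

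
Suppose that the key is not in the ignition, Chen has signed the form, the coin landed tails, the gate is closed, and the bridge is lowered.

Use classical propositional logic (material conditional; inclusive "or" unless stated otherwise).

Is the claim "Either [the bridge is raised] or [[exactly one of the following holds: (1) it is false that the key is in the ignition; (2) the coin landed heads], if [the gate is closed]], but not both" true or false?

True

Let D = "the bridge is raised" (False), R = "the gate is open" (False), K = "the key is in the ignition" (False), U = "the coin landed heads" (False).
In symbols: D xor (not R -> (not K xor U))

not R = not False = True
not K = not False = True
not K xor U = True xor False = True
not R -> (not K xor U) = True -> True = True
D xor (not R -> (not K xor U)) = False xor True = True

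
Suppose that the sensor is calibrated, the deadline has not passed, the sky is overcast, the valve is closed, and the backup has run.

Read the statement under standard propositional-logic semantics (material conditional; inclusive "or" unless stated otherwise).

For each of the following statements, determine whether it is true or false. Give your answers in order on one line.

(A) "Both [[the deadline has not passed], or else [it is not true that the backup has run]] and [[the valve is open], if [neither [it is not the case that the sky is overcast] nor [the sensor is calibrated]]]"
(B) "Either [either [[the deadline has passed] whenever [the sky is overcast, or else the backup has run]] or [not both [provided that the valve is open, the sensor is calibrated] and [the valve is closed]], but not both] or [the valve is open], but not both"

Let Q = "the deadline has passed" (F), V = "the backup has run" (T), H = "the sky is overcast" (T), R = "the sensor is calibrated" (T), M = "the valve is open" (F).

(A): This is (~Q | ~V) & ((~H nor R) -> M).

~Q = ~F = T
~V = ~T = F
~Q | ~V = T | F = T
~H = ~T = F
~H nor R = F nor T = F
(~H nor R) -> M = F -> F = T
(~Q | ~V) & ((~H nor R) -> M) = T & T = T
Hence (A) is true.

(B): In symbols: (((H | V) -> Q) xor ((M -> R) nand ~M)) xor M

H | V = T | T = T
(H | V) -> Q = T -> F = F
M -> R = F -> T = T
~M = ~F = T
(M -> R) nand ~M = T nand T = F
((H | V) -> Q) xor ((M -> R) nand ~M) = F xor F = F
(((H | V) -> Q) xor ((M -> R) nand ~M)) xor M = F xor F = F
Hence (B) is false.

(A) T / (B) F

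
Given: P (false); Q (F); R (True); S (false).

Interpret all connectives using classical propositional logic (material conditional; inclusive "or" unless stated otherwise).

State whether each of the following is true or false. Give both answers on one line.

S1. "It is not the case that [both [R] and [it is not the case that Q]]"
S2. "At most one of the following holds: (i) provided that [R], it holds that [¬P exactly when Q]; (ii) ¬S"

S1 F / S2 T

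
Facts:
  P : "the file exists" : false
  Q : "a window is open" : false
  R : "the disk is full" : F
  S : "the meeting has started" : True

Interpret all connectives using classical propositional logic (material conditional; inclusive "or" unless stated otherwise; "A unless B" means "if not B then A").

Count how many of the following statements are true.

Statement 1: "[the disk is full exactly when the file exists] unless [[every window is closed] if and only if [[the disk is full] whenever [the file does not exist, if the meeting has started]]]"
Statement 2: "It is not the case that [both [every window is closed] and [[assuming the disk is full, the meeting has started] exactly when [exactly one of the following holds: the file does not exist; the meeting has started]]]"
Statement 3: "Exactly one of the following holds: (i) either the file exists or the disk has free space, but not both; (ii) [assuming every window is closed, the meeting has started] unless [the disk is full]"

2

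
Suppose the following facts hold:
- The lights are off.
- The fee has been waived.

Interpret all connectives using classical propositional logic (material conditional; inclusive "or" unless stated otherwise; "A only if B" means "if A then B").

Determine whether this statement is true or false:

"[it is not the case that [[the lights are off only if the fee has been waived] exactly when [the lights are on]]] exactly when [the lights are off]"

Let P = "the lights are on" (F), Q = "the fee has been waived" (T).
Parsed as ~((~P -> Q) <-> P) <-> ~P

~P = ~F = T
~P -> Q = T -> T = T
(~P -> Q) <-> P = T <-> F = F
~((~P -> Q) <-> P) = ~F = T
~P = ~F = T
~((~P -> Q) <-> P) <-> ~P = T <-> T = T

True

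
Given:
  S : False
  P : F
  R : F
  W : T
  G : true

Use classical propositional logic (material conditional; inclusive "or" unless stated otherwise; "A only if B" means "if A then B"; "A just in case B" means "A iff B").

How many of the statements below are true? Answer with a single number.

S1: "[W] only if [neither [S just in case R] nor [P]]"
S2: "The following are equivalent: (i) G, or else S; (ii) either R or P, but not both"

0

S1: This is W → ((S ↔ R) ↓ P).

S ↔ R = F ↔ F = T
(S ↔ R) ↓ P = T ↓ F = F
W → ((S ↔ R) ↓ P) = T → F = F
Hence S1 is false.

S2: This is (G ∨ S) ↔ (R ⊕ P).

G ∨ S = T ∨ F = T
R ⊕ P = F ⊕ F = F
(G ∨ S) ↔ (R ⊕ P) = T ↔ F = F
So S2 is false.

True statements: 0 (none).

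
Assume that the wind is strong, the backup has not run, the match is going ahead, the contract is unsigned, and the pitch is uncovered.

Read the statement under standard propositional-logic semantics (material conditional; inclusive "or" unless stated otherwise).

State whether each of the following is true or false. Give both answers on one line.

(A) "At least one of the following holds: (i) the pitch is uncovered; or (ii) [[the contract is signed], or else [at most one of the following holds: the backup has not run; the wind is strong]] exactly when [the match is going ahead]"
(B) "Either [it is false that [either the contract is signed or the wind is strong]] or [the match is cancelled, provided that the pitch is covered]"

(A) true, (B) true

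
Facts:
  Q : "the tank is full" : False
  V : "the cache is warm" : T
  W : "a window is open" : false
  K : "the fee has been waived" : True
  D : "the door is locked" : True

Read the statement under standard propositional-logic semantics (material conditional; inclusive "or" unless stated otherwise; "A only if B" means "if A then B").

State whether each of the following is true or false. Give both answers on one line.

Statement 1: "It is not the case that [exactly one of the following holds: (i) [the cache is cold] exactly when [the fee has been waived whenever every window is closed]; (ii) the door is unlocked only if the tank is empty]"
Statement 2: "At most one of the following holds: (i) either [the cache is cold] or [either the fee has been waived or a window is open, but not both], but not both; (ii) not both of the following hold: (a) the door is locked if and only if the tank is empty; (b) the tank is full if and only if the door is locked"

Statement 1 false / Statement 2 false

Statement 1: Formalization: not ((not V iff (not W -> K)) xor (not D -> not Q))

not V = not True = False
not W = not False = True
not W -> K = True -> True = True
not V iff (not W -> K) = False iff True = False
not D = not True = False
not Q = not False = True
not D -> not Q = False -> True = True
(not V iff (not W -> K)) xor (not D -> not Q) = False xor True = True
not ((not V iff (not W -> K)) xor (not D -> not Q)) = not True = False
Hence Statement 1 is false.

Statement 2: Parsed as (not V xor (K xor W)) nand ((D iff not Q) nand (Q iff D))

not V = not True = False
K xor W = True xor False = True
not V xor (K xor W) = False xor True = True
not Q = not False = True
D iff not Q = True iff True = True
Q iff D = False iff True = False
(D iff not Q) nand (Q iff D) = True nand False = True
(not V xor (K xor W)) nand ((D iff not Q) nand (Q iff D)) = True nand True = False
Hence Statement 2 is false.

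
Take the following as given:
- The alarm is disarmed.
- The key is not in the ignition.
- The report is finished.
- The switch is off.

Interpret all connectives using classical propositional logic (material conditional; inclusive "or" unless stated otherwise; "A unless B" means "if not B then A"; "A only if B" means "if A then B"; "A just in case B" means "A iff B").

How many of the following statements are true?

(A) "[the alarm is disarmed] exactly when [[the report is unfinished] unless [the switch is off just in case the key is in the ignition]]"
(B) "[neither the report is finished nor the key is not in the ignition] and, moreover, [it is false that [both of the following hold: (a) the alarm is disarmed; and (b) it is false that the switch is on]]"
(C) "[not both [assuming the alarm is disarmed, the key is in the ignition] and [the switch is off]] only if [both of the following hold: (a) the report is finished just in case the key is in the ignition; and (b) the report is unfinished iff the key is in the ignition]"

Let L = "the alarm is armed" (F), G = "the report is finished" (T), V = "the switch is on" (F), W = "the key is in the ignition" (F).

(A): In symbols: ~L <-> (~G | (~V <-> W))

~L = ~F = T
~G = ~T = F
~V = ~F = T
~V <-> W = T <-> F = F
~G | (~V <-> W) = F | F = F
~L <-> (~G | (~V <-> W)) = T <-> F = F
Thus (A) is false.

(B): Formalization: (G nor ~W) & ~(~L & ~V)

~W = ~F = T
G nor ~W = T nor T = F
~L = ~F = T
~V = ~F = T
~L & ~V = T & T = T
~(~L & ~V) = ~T = F
(G nor ~W) & ~(~L & ~V) = F & F = F
Thus (B) is false.

(C): Formalization: ((~L -> W) nand ~V) -> ((G <-> W) & (~G <-> W))

~L = ~F = T
~L -> W = T -> F = F
~V = ~F = T
(~L -> W) nand ~V = F nand T = T
G <-> W = T <-> F = F
~G = ~T = F
~G <-> W = F <-> F = T
(G <-> W) & (~G <-> W) = F & T = F
((~L -> W) nand ~V) -> ((G <-> W) & (~G <-> W)) = T -> F = F
Thus (C) is false.

True statements: 0 (none).

0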